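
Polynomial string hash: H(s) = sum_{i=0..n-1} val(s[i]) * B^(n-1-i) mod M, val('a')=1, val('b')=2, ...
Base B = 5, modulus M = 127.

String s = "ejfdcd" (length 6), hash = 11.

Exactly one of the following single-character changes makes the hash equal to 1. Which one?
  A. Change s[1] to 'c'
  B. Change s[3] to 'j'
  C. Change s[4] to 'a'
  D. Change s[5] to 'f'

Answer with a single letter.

Option A: s[1]='j'->'c', delta=(3-10)*5^4 mod 127 = 70, hash=11+70 mod 127 = 81
Option B: s[3]='d'->'j', delta=(10-4)*5^2 mod 127 = 23, hash=11+23 mod 127 = 34
Option C: s[4]='c'->'a', delta=(1-3)*5^1 mod 127 = 117, hash=11+117 mod 127 = 1 <-- target
Option D: s[5]='d'->'f', delta=(6-4)*5^0 mod 127 = 2, hash=11+2 mod 127 = 13

Answer: C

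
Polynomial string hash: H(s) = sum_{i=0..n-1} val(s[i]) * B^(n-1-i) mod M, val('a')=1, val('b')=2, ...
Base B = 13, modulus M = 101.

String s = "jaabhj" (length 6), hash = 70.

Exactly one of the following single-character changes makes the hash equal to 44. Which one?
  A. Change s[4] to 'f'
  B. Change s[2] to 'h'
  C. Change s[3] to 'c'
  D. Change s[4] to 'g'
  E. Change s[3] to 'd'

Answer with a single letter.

Answer: A

Derivation:
Option A: s[4]='h'->'f', delta=(6-8)*13^1 mod 101 = 75, hash=70+75 mod 101 = 44 <-- target
Option B: s[2]='a'->'h', delta=(8-1)*13^3 mod 101 = 27, hash=70+27 mod 101 = 97
Option C: s[3]='b'->'c', delta=(3-2)*13^2 mod 101 = 68, hash=70+68 mod 101 = 37
Option D: s[4]='h'->'g', delta=(7-8)*13^1 mod 101 = 88, hash=70+88 mod 101 = 57
Option E: s[3]='b'->'d', delta=(4-2)*13^2 mod 101 = 35, hash=70+35 mod 101 = 4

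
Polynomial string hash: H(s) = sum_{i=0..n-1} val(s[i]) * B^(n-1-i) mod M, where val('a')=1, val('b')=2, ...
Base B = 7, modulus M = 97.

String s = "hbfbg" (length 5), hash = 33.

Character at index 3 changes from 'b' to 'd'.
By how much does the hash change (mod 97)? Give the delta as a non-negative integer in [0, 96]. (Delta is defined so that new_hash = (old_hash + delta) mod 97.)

Delta formula: (val(new) - val(old)) * B^(n-1-k) mod M
  val('d') - val('b') = 4 - 2 = 2
  B^(n-1-k) = 7^1 mod 97 = 7
  Delta = 2 * 7 mod 97 = 14

Answer: 14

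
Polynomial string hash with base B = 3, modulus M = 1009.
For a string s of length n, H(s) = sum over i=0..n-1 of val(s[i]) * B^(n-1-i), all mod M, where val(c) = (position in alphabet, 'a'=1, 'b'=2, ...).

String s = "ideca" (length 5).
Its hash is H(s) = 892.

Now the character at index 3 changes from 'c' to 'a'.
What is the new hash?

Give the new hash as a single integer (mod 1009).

Answer: 886

Derivation:
val('c') = 3, val('a') = 1
Position k = 3, exponent = n-1-k = 1
B^1 mod M = 3^1 mod 1009 = 3
Delta = (1 - 3) * 3 mod 1009 = 1003
New hash = (892 + 1003) mod 1009 = 886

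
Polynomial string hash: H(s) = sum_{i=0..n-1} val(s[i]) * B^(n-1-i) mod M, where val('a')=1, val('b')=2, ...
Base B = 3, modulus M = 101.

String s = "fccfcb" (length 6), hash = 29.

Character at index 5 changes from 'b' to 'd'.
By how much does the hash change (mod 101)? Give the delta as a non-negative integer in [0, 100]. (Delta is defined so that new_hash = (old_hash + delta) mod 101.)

Answer: 2

Derivation:
Delta formula: (val(new) - val(old)) * B^(n-1-k) mod M
  val('d') - val('b') = 4 - 2 = 2
  B^(n-1-k) = 3^0 mod 101 = 1
  Delta = 2 * 1 mod 101 = 2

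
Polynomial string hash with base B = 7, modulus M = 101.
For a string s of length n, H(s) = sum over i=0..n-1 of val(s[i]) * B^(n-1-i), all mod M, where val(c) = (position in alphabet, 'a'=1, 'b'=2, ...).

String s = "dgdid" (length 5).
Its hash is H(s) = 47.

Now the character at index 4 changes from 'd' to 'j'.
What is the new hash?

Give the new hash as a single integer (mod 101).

val('d') = 4, val('j') = 10
Position k = 4, exponent = n-1-k = 0
B^0 mod M = 7^0 mod 101 = 1
Delta = (10 - 4) * 1 mod 101 = 6
New hash = (47 + 6) mod 101 = 53

Answer: 53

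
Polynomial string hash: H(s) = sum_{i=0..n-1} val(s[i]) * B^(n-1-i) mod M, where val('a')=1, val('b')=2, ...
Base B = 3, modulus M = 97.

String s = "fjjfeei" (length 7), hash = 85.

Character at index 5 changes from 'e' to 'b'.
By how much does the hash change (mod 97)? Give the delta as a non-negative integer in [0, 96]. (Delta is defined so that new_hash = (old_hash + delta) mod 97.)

Delta formula: (val(new) - val(old)) * B^(n-1-k) mod M
  val('b') - val('e') = 2 - 5 = -3
  B^(n-1-k) = 3^1 mod 97 = 3
  Delta = -3 * 3 mod 97 = 88

Answer: 88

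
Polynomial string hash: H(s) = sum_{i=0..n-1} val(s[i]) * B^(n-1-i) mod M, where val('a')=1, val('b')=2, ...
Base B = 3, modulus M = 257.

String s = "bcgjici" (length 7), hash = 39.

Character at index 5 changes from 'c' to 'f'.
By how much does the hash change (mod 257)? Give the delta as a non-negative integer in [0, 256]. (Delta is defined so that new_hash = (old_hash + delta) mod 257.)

Delta formula: (val(new) - val(old)) * B^(n-1-k) mod M
  val('f') - val('c') = 6 - 3 = 3
  B^(n-1-k) = 3^1 mod 257 = 3
  Delta = 3 * 3 mod 257 = 9

Answer: 9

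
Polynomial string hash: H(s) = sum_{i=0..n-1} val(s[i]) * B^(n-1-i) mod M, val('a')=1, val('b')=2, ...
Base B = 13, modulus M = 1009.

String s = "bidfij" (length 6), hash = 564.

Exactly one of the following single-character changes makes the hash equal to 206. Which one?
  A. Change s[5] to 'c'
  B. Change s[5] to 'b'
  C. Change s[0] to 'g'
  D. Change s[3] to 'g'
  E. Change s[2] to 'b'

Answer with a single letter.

Answer: E

Derivation:
Option A: s[5]='j'->'c', delta=(3-10)*13^0 mod 1009 = 1002, hash=564+1002 mod 1009 = 557
Option B: s[5]='j'->'b', delta=(2-10)*13^0 mod 1009 = 1001, hash=564+1001 mod 1009 = 556
Option C: s[0]='b'->'g', delta=(7-2)*13^5 mod 1009 = 914, hash=564+914 mod 1009 = 469
Option D: s[3]='f'->'g', delta=(7-6)*13^2 mod 1009 = 169, hash=564+169 mod 1009 = 733
Option E: s[2]='d'->'b', delta=(2-4)*13^3 mod 1009 = 651, hash=564+651 mod 1009 = 206 <-- target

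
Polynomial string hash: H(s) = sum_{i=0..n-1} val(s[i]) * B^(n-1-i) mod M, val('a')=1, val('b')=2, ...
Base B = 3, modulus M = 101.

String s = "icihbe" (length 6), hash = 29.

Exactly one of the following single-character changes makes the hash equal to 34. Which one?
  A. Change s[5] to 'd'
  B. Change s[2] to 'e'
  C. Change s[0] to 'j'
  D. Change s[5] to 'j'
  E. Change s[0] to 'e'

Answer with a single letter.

Answer: D

Derivation:
Option A: s[5]='e'->'d', delta=(4-5)*3^0 mod 101 = 100, hash=29+100 mod 101 = 28
Option B: s[2]='i'->'e', delta=(5-9)*3^3 mod 101 = 94, hash=29+94 mod 101 = 22
Option C: s[0]='i'->'j', delta=(10-9)*3^5 mod 101 = 41, hash=29+41 mod 101 = 70
Option D: s[5]='e'->'j', delta=(10-5)*3^0 mod 101 = 5, hash=29+5 mod 101 = 34 <-- target
Option E: s[0]='i'->'e', delta=(5-9)*3^5 mod 101 = 38, hash=29+38 mod 101 = 67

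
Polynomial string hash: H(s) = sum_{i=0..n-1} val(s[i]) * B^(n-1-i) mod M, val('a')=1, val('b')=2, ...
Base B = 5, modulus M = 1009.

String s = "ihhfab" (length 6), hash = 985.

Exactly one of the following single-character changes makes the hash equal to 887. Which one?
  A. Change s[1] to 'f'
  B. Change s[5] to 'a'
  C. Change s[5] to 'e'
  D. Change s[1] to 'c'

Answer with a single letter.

Option A: s[1]='h'->'f', delta=(6-8)*5^4 mod 1009 = 768, hash=985+768 mod 1009 = 744
Option B: s[5]='b'->'a', delta=(1-2)*5^0 mod 1009 = 1008, hash=985+1008 mod 1009 = 984
Option C: s[5]='b'->'e', delta=(5-2)*5^0 mod 1009 = 3, hash=985+3 mod 1009 = 988
Option D: s[1]='h'->'c', delta=(3-8)*5^4 mod 1009 = 911, hash=985+911 mod 1009 = 887 <-- target

Answer: D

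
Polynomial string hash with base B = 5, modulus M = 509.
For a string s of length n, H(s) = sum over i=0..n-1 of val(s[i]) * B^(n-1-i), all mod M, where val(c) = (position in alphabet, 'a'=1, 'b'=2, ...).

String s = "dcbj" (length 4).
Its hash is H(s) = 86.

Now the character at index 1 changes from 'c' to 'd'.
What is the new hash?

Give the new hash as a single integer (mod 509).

Answer: 111

Derivation:
val('c') = 3, val('d') = 4
Position k = 1, exponent = n-1-k = 2
B^2 mod M = 5^2 mod 509 = 25
Delta = (4 - 3) * 25 mod 509 = 25
New hash = (86 + 25) mod 509 = 111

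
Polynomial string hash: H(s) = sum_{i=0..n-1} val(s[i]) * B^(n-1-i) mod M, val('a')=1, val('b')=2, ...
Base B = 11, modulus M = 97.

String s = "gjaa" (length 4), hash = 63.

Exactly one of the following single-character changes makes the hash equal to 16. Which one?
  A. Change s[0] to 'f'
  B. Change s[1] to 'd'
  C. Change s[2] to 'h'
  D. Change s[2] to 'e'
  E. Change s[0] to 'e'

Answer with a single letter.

Answer: B

Derivation:
Option A: s[0]='g'->'f', delta=(6-7)*11^3 mod 97 = 27, hash=63+27 mod 97 = 90
Option B: s[1]='j'->'d', delta=(4-10)*11^2 mod 97 = 50, hash=63+50 mod 97 = 16 <-- target
Option C: s[2]='a'->'h', delta=(8-1)*11^1 mod 97 = 77, hash=63+77 mod 97 = 43
Option D: s[2]='a'->'e', delta=(5-1)*11^1 mod 97 = 44, hash=63+44 mod 97 = 10
Option E: s[0]='g'->'e', delta=(5-7)*11^3 mod 97 = 54, hash=63+54 mod 97 = 20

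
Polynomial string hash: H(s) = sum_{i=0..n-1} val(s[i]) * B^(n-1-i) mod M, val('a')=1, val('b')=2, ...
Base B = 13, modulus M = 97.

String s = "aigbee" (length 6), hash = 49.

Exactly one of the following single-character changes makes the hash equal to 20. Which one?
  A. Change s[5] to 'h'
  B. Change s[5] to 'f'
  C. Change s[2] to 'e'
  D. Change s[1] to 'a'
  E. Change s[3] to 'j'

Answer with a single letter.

Answer: C

Derivation:
Option A: s[5]='e'->'h', delta=(8-5)*13^0 mod 97 = 3, hash=49+3 mod 97 = 52
Option B: s[5]='e'->'f', delta=(6-5)*13^0 mod 97 = 1, hash=49+1 mod 97 = 50
Option C: s[2]='g'->'e', delta=(5-7)*13^3 mod 97 = 68, hash=49+68 mod 97 = 20 <-- target
Option D: s[1]='i'->'a', delta=(1-9)*13^4 mod 97 = 44, hash=49+44 mod 97 = 93
Option E: s[3]='b'->'j', delta=(10-2)*13^2 mod 97 = 91, hash=49+91 mod 97 = 43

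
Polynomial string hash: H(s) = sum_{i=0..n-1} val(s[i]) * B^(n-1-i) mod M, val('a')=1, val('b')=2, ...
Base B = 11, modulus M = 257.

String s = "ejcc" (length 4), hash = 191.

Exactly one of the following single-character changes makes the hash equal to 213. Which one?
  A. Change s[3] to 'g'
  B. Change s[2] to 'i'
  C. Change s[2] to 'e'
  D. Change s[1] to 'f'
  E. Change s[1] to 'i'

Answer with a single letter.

Option A: s[3]='c'->'g', delta=(7-3)*11^0 mod 257 = 4, hash=191+4 mod 257 = 195
Option B: s[2]='c'->'i', delta=(9-3)*11^1 mod 257 = 66, hash=191+66 mod 257 = 0
Option C: s[2]='c'->'e', delta=(5-3)*11^1 mod 257 = 22, hash=191+22 mod 257 = 213 <-- target
Option D: s[1]='j'->'f', delta=(6-10)*11^2 mod 257 = 30, hash=191+30 mod 257 = 221
Option E: s[1]='j'->'i', delta=(9-10)*11^2 mod 257 = 136, hash=191+136 mod 257 = 70

Answer: C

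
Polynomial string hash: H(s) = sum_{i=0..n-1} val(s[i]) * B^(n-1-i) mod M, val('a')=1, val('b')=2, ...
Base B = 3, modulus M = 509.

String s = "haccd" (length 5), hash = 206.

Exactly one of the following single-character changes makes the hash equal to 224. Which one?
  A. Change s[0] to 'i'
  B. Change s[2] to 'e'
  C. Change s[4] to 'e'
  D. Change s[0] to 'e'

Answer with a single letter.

Answer: B

Derivation:
Option A: s[0]='h'->'i', delta=(9-8)*3^4 mod 509 = 81, hash=206+81 mod 509 = 287
Option B: s[2]='c'->'e', delta=(5-3)*3^2 mod 509 = 18, hash=206+18 mod 509 = 224 <-- target
Option C: s[4]='d'->'e', delta=(5-4)*3^0 mod 509 = 1, hash=206+1 mod 509 = 207
Option D: s[0]='h'->'e', delta=(5-8)*3^4 mod 509 = 266, hash=206+266 mod 509 = 472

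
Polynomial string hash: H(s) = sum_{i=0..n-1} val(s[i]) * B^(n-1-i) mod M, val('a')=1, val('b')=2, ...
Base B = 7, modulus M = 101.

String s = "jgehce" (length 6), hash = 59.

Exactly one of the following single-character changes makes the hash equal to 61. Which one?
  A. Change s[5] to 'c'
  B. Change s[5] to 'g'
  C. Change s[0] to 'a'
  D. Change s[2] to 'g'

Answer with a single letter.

Answer: B

Derivation:
Option A: s[5]='e'->'c', delta=(3-5)*7^0 mod 101 = 99, hash=59+99 mod 101 = 57
Option B: s[5]='e'->'g', delta=(7-5)*7^0 mod 101 = 2, hash=59+2 mod 101 = 61 <-- target
Option C: s[0]='j'->'a', delta=(1-10)*7^5 mod 101 = 35, hash=59+35 mod 101 = 94
Option D: s[2]='e'->'g', delta=(7-5)*7^3 mod 101 = 80, hash=59+80 mod 101 = 38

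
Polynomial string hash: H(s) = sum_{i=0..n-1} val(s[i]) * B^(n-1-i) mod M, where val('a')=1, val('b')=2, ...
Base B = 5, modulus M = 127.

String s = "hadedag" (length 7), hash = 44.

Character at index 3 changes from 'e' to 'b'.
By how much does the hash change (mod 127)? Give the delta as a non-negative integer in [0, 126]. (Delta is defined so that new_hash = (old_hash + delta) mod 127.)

Answer: 6

Derivation:
Delta formula: (val(new) - val(old)) * B^(n-1-k) mod M
  val('b') - val('e') = 2 - 5 = -3
  B^(n-1-k) = 5^3 mod 127 = 125
  Delta = -3 * 125 mod 127 = 6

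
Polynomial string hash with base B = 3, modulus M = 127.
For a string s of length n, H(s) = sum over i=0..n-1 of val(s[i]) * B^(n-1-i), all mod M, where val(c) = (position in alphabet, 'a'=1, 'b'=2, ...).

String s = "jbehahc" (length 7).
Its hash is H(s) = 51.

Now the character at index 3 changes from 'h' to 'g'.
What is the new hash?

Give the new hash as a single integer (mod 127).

Answer: 24

Derivation:
val('h') = 8, val('g') = 7
Position k = 3, exponent = n-1-k = 3
B^3 mod M = 3^3 mod 127 = 27
Delta = (7 - 8) * 27 mod 127 = 100
New hash = (51 + 100) mod 127 = 24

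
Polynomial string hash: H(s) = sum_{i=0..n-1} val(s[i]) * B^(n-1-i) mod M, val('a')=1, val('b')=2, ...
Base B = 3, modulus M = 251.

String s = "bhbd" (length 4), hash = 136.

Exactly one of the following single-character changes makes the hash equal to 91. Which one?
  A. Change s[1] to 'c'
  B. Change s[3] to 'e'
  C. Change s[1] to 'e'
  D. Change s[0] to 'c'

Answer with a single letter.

Option A: s[1]='h'->'c', delta=(3-8)*3^2 mod 251 = 206, hash=136+206 mod 251 = 91 <-- target
Option B: s[3]='d'->'e', delta=(5-4)*3^0 mod 251 = 1, hash=136+1 mod 251 = 137
Option C: s[1]='h'->'e', delta=(5-8)*3^2 mod 251 = 224, hash=136+224 mod 251 = 109
Option D: s[0]='b'->'c', delta=(3-2)*3^3 mod 251 = 27, hash=136+27 mod 251 = 163

Answer: A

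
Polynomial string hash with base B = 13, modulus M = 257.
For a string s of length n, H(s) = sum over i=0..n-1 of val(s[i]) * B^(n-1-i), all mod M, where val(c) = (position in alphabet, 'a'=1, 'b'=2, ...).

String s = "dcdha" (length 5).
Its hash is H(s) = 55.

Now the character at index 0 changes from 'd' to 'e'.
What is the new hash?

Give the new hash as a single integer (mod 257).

val('d') = 4, val('e') = 5
Position k = 0, exponent = n-1-k = 4
B^4 mod M = 13^4 mod 257 = 34
Delta = (5 - 4) * 34 mod 257 = 34
New hash = (55 + 34) mod 257 = 89

Answer: 89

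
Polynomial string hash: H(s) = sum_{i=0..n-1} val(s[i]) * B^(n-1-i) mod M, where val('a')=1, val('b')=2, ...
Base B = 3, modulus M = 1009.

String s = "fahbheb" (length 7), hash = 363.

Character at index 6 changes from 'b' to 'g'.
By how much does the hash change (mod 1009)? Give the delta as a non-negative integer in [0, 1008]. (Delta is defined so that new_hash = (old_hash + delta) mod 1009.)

Delta formula: (val(new) - val(old)) * B^(n-1-k) mod M
  val('g') - val('b') = 7 - 2 = 5
  B^(n-1-k) = 3^0 mod 1009 = 1
  Delta = 5 * 1 mod 1009 = 5

Answer: 5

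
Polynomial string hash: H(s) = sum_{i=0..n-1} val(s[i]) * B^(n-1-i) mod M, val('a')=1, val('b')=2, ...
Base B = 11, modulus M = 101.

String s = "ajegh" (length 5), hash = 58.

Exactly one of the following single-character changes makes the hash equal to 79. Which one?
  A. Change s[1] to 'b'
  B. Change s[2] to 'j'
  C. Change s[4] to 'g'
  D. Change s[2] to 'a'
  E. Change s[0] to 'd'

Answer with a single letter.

Answer: D

Derivation:
Option A: s[1]='j'->'b', delta=(2-10)*11^3 mod 101 = 58, hash=58+58 mod 101 = 15
Option B: s[2]='e'->'j', delta=(10-5)*11^2 mod 101 = 100, hash=58+100 mod 101 = 57
Option C: s[4]='h'->'g', delta=(7-8)*11^0 mod 101 = 100, hash=58+100 mod 101 = 57
Option D: s[2]='e'->'a', delta=(1-5)*11^2 mod 101 = 21, hash=58+21 mod 101 = 79 <-- target
Option E: s[0]='a'->'d', delta=(4-1)*11^4 mod 101 = 89, hash=58+89 mod 101 = 46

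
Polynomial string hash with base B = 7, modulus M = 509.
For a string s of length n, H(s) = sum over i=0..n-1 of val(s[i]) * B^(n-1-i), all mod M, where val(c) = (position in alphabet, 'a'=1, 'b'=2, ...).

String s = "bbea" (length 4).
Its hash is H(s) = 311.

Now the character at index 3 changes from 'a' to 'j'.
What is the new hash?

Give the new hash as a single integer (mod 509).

val('a') = 1, val('j') = 10
Position k = 3, exponent = n-1-k = 0
B^0 mod M = 7^0 mod 509 = 1
Delta = (10 - 1) * 1 mod 509 = 9
New hash = (311 + 9) mod 509 = 320

Answer: 320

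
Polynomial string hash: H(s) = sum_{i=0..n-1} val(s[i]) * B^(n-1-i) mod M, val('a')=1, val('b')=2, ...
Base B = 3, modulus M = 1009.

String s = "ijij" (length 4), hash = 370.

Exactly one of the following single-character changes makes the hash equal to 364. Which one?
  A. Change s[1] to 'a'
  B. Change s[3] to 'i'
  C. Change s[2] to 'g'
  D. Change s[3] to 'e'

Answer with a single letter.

Answer: C

Derivation:
Option A: s[1]='j'->'a', delta=(1-10)*3^2 mod 1009 = 928, hash=370+928 mod 1009 = 289
Option B: s[3]='j'->'i', delta=(9-10)*3^0 mod 1009 = 1008, hash=370+1008 mod 1009 = 369
Option C: s[2]='i'->'g', delta=(7-9)*3^1 mod 1009 = 1003, hash=370+1003 mod 1009 = 364 <-- target
Option D: s[3]='j'->'e', delta=(5-10)*3^0 mod 1009 = 1004, hash=370+1004 mod 1009 = 365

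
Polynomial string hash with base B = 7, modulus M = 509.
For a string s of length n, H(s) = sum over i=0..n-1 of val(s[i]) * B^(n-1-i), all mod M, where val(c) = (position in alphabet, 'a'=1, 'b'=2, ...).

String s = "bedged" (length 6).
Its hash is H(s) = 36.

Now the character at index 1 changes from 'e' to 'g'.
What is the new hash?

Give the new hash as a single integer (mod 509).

Answer: 257

Derivation:
val('e') = 5, val('g') = 7
Position k = 1, exponent = n-1-k = 4
B^4 mod M = 7^4 mod 509 = 365
Delta = (7 - 5) * 365 mod 509 = 221
New hash = (36 + 221) mod 509 = 257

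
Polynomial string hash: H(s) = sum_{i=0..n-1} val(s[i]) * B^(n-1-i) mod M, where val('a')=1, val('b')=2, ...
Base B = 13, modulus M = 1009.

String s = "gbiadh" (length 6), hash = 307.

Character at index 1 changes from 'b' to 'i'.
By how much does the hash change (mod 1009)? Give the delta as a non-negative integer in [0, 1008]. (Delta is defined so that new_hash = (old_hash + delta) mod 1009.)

Delta formula: (val(new) - val(old)) * B^(n-1-k) mod M
  val('i') - val('b') = 9 - 2 = 7
  B^(n-1-k) = 13^4 mod 1009 = 309
  Delta = 7 * 309 mod 1009 = 145

Answer: 145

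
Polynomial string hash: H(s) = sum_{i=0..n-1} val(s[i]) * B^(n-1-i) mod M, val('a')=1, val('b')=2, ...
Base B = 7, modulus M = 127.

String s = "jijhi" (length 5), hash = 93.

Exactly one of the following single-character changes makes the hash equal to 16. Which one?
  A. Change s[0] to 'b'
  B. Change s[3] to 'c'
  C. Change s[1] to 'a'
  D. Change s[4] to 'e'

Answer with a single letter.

Option A: s[0]='j'->'b', delta=(2-10)*7^4 mod 127 = 96, hash=93+96 mod 127 = 62
Option B: s[3]='h'->'c', delta=(3-8)*7^1 mod 127 = 92, hash=93+92 mod 127 = 58
Option C: s[1]='i'->'a', delta=(1-9)*7^3 mod 127 = 50, hash=93+50 mod 127 = 16 <-- target
Option D: s[4]='i'->'e', delta=(5-9)*7^0 mod 127 = 123, hash=93+123 mod 127 = 89

Answer: C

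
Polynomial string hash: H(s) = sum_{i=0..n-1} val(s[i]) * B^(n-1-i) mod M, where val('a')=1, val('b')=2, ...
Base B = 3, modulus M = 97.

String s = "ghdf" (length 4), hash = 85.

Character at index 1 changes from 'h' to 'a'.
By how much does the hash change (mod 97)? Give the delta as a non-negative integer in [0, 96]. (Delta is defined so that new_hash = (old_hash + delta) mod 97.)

Delta formula: (val(new) - val(old)) * B^(n-1-k) mod M
  val('a') - val('h') = 1 - 8 = -7
  B^(n-1-k) = 3^2 mod 97 = 9
  Delta = -7 * 9 mod 97 = 34

Answer: 34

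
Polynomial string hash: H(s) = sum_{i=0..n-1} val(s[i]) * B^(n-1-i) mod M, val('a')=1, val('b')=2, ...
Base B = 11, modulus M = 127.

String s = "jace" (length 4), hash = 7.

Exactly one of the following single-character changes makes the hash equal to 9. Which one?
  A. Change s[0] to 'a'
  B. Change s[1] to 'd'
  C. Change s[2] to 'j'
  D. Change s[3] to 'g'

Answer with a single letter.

Answer: D

Derivation:
Option A: s[0]='j'->'a', delta=(1-10)*11^3 mod 127 = 86, hash=7+86 mod 127 = 93
Option B: s[1]='a'->'d', delta=(4-1)*11^2 mod 127 = 109, hash=7+109 mod 127 = 116
Option C: s[2]='c'->'j', delta=(10-3)*11^1 mod 127 = 77, hash=7+77 mod 127 = 84
Option D: s[3]='e'->'g', delta=(7-5)*11^0 mod 127 = 2, hash=7+2 mod 127 = 9 <-- target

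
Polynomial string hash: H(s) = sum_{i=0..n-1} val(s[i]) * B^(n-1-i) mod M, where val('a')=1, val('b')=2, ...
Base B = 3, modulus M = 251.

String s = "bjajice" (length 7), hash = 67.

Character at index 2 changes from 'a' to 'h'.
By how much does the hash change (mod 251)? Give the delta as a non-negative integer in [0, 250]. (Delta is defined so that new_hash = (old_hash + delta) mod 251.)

Delta formula: (val(new) - val(old)) * B^(n-1-k) mod M
  val('h') - val('a') = 8 - 1 = 7
  B^(n-1-k) = 3^4 mod 251 = 81
  Delta = 7 * 81 mod 251 = 65

Answer: 65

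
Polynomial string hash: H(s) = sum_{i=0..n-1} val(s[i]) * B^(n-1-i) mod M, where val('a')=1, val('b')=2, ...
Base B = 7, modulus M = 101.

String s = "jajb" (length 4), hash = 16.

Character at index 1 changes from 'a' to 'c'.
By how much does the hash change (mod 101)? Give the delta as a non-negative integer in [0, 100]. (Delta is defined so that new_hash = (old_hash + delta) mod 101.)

Delta formula: (val(new) - val(old)) * B^(n-1-k) mod M
  val('c') - val('a') = 3 - 1 = 2
  B^(n-1-k) = 7^2 mod 101 = 49
  Delta = 2 * 49 mod 101 = 98

Answer: 98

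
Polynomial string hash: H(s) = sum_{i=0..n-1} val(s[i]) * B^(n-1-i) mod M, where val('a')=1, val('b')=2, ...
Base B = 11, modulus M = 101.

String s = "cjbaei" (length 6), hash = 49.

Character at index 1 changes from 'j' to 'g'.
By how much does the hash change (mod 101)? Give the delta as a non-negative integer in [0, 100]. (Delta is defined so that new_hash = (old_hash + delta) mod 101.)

Answer: 12

Derivation:
Delta formula: (val(new) - val(old)) * B^(n-1-k) mod M
  val('g') - val('j') = 7 - 10 = -3
  B^(n-1-k) = 11^4 mod 101 = 97
  Delta = -3 * 97 mod 101 = 12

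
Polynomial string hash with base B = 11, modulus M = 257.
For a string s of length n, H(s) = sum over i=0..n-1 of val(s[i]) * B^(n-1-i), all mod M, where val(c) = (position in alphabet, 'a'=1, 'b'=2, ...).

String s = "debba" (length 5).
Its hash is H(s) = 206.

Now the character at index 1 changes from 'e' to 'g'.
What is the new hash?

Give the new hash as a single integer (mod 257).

Answer: 41

Derivation:
val('e') = 5, val('g') = 7
Position k = 1, exponent = n-1-k = 3
B^3 mod M = 11^3 mod 257 = 46
Delta = (7 - 5) * 46 mod 257 = 92
New hash = (206 + 92) mod 257 = 41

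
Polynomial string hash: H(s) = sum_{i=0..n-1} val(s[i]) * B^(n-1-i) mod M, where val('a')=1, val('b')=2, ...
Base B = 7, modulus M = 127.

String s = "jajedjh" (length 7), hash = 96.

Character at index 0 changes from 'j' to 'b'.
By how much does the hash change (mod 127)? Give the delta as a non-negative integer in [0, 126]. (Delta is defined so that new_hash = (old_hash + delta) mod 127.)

Answer: 5

Derivation:
Delta formula: (val(new) - val(old)) * B^(n-1-k) mod M
  val('b') - val('j') = 2 - 10 = -8
  B^(n-1-k) = 7^6 mod 127 = 47
  Delta = -8 * 47 mod 127 = 5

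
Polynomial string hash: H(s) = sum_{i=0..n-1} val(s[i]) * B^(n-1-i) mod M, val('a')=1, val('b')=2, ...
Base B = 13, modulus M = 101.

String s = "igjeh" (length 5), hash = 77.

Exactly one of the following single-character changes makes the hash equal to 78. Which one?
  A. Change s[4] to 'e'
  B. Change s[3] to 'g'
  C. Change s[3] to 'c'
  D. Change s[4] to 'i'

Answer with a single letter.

Answer: D

Derivation:
Option A: s[4]='h'->'e', delta=(5-8)*13^0 mod 101 = 98, hash=77+98 mod 101 = 74
Option B: s[3]='e'->'g', delta=(7-5)*13^1 mod 101 = 26, hash=77+26 mod 101 = 2
Option C: s[3]='e'->'c', delta=(3-5)*13^1 mod 101 = 75, hash=77+75 mod 101 = 51
Option D: s[4]='h'->'i', delta=(9-8)*13^0 mod 101 = 1, hash=77+1 mod 101 = 78 <-- target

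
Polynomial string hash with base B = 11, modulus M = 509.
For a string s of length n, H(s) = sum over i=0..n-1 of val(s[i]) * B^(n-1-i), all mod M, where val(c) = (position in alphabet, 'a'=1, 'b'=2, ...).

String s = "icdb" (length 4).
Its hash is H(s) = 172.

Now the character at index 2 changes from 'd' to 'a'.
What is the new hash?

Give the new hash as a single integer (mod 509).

Answer: 139

Derivation:
val('d') = 4, val('a') = 1
Position k = 2, exponent = n-1-k = 1
B^1 mod M = 11^1 mod 509 = 11
Delta = (1 - 4) * 11 mod 509 = 476
New hash = (172 + 476) mod 509 = 139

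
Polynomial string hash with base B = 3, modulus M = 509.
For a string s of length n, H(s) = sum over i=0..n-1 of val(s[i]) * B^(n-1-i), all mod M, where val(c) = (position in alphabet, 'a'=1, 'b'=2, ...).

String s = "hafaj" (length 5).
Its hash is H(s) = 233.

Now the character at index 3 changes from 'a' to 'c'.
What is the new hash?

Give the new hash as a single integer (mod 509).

Answer: 239

Derivation:
val('a') = 1, val('c') = 3
Position k = 3, exponent = n-1-k = 1
B^1 mod M = 3^1 mod 509 = 3
Delta = (3 - 1) * 3 mod 509 = 6
New hash = (233 + 6) mod 509 = 239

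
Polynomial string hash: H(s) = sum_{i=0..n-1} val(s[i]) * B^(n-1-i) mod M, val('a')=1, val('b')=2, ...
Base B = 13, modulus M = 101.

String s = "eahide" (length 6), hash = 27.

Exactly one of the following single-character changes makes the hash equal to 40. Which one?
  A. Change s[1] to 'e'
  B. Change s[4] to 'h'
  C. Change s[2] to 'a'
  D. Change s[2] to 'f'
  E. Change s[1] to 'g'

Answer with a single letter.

Answer: A

Derivation:
Option A: s[1]='a'->'e', delta=(5-1)*13^4 mod 101 = 13, hash=27+13 mod 101 = 40 <-- target
Option B: s[4]='d'->'h', delta=(8-4)*13^1 mod 101 = 52, hash=27+52 mod 101 = 79
Option C: s[2]='h'->'a', delta=(1-8)*13^3 mod 101 = 74, hash=27+74 mod 101 = 0
Option D: s[2]='h'->'f', delta=(6-8)*13^3 mod 101 = 50, hash=27+50 mod 101 = 77
Option E: s[1]='a'->'g', delta=(7-1)*13^4 mod 101 = 70, hash=27+70 mod 101 = 97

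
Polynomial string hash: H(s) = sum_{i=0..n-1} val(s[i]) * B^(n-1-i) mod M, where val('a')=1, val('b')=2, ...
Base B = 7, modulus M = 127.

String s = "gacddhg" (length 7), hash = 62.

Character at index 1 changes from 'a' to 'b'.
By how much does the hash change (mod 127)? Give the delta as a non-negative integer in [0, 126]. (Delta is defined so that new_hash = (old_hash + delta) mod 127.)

Answer: 43

Derivation:
Delta formula: (val(new) - val(old)) * B^(n-1-k) mod M
  val('b') - val('a') = 2 - 1 = 1
  B^(n-1-k) = 7^5 mod 127 = 43
  Delta = 1 * 43 mod 127 = 43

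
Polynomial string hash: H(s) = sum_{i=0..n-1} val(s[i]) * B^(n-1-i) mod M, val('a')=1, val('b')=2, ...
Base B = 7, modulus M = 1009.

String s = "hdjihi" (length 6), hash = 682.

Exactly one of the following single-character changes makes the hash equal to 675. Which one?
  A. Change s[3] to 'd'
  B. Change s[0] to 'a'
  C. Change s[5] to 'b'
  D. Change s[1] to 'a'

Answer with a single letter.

Option A: s[3]='i'->'d', delta=(4-9)*7^2 mod 1009 = 764, hash=682+764 mod 1009 = 437
Option B: s[0]='h'->'a', delta=(1-8)*7^5 mod 1009 = 404, hash=682+404 mod 1009 = 77
Option C: s[5]='i'->'b', delta=(2-9)*7^0 mod 1009 = 1002, hash=682+1002 mod 1009 = 675 <-- target
Option D: s[1]='d'->'a', delta=(1-4)*7^4 mod 1009 = 869, hash=682+869 mod 1009 = 542

Answer: C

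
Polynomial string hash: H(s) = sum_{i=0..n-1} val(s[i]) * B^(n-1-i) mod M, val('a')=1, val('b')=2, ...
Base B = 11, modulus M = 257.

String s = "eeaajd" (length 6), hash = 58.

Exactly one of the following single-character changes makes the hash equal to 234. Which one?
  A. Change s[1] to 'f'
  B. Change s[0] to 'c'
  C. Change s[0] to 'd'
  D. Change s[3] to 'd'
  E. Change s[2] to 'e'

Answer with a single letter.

Option A: s[1]='e'->'f', delta=(6-5)*11^4 mod 257 = 249, hash=58+249 mod 257 = 50
Option B: s[0]='e'->'c', delta=(3-5)*11^5 mod 257 = 176, hash=58+176 mod 257 = 234 <-- target
Option C: s[0]='e'->'d', delta=(4-5)*11^5 mod 257 = 88, hash=58+88 mod 257 = 146
Option D: s[3]='a'->'d', delta=(4-1)*11^2 mod 257 = 106, hash=58+106 mod 257 = 164
Option E: s[2]='a'->'e', delta=(5-1)*11^3 mod 257 = 184, hash=58+184 mod 257 = 242

Answer: B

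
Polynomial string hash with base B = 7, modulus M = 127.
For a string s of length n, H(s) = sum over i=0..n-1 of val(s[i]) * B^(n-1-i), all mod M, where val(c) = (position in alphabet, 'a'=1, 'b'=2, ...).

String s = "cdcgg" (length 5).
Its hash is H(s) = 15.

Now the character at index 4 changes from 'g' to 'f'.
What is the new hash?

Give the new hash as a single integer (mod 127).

val('g') = 7, val('f') = 6
Position k = 4, exponent = n-1-k = 0
B^0 mod M = 7^0 mod 127 = 1
Delta = (6 - 7) * 1 mod 127 = 126
New hash = (15 + 126) mod 127 = 14

Answer: 14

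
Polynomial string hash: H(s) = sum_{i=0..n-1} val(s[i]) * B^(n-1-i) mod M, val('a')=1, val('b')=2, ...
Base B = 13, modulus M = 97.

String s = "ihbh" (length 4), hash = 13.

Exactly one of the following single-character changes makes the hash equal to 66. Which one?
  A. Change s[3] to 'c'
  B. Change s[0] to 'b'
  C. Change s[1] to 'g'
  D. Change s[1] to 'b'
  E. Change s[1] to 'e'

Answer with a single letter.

Answer: D

Derivation:
Option A: s[3]='h'->'c', delta=(3-8)*13^0 mod 97 = 92, hash=13+92 mod 97 = 8
Option B: s[0]='i'->'b', delta=(2-9)*13^3 mod 97 = 44, hash=13+44 mod 97 = 57
Option C: s[1]='h'->'g', delta=(7-8)*13^2 mod 97 = 25, hash=13+25 mod 97 = 38
Option D: s[1]='h'->'b', delta=(2-8)*13^2 mod 97 = 53, hash=13+53 mod 97 = 66 <-- target
Option E: s[1]='h'->'e', delta=(5-8)*13^2 mod 97 = 75, hash=13+75 mod 97 = 88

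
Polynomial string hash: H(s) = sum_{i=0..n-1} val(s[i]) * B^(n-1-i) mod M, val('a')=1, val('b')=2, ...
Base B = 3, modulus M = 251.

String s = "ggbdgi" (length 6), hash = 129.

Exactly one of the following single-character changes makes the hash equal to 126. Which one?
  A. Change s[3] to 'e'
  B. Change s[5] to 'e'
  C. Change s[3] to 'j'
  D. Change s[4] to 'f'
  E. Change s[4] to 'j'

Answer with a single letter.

Option A: s[3]='d'->'e', delta=(5-4)*3^2 mod 251 = 9, hash=129+9 mod 251 = 138
Option B: s[5]='i'->'e', delta=(5-9)*3^0 mod 251 = 247, hash=129+247 mod 251 = 125
Option C: s[3]='d'->'j', delta=(10-4)*3^2 mod 251 = 54, hash=129+54 mod 251 = 183
Option D: s[4]='g'->'f', delta=(6-7)*3^1 mod 251 = 248, hash=129+248 mod 251 = 126 <-- target
Option E: s[4]='g'->'j', delta=(10-7)*3^1 mod 251 = 9, hash=129+9 mod 251 = 138

Answer: D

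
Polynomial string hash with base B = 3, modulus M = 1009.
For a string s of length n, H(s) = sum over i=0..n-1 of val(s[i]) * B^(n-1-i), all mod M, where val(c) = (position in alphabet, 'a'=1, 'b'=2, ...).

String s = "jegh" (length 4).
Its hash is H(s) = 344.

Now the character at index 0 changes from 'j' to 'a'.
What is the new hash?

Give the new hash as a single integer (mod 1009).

val('j') = 10, val('a') = 1
Position k = 0, exponent = n-1-k = 3
B^3 mod M = 3^3 mod 1009 = 27
Delta = (1 - 10) * 27 mod 1009 = 766
New hash = (344 + 766) mod 1009 = 101

Answer: 101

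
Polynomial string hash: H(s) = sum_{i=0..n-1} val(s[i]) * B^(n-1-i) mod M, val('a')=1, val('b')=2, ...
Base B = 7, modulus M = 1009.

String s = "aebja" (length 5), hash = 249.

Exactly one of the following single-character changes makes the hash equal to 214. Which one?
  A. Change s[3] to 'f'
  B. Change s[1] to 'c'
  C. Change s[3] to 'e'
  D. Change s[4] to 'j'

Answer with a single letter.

Answer: C

Derivation:
Option A: s[3]='j'->'f', delta=(6-10)*7^1 mod 1009 = 981, hash=249+981 mod 1009 = 221
Option B: s[1]='e'->'c', delta=(3-5)*7^3 mod 1009 = 323, hash=249+323 mod 1009 = 572
Option C: s[3]='j'->'e', delta=(5-10)*7^1 mod 1009 = 974, hash=249+974 mod 1009 = 214 <-- target
Option D: s[4]='a'->'j', delta=(10-1)*7^0 mod 1009 = 9, hash=249+9 mod 1009 = 258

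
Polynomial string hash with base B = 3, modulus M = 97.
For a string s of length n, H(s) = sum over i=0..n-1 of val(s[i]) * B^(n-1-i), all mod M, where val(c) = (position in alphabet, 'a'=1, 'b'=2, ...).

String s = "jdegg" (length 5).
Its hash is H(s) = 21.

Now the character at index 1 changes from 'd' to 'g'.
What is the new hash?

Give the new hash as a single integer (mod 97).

Answer: 5

Derivation:
val('d') = 4, val('g') = 7
Position k = 1, exponent = n-1-k = 3
B^3 mod M = 3^3 mod 97 = 27
Delta = (7 - 4) * 27 mod 97 = 81
New hash = (21 + 81) mod 97 = 5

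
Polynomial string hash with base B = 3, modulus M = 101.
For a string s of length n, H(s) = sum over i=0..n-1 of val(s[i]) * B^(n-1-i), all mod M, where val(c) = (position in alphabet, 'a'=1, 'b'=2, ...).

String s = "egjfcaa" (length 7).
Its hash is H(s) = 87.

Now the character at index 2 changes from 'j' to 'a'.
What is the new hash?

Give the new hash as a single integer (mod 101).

Answer: 65

Derivation:
val('j') = 10, val('a') = 1
Position k = 2, exponent = n-1-k = 4
B^4 mod M = 3^4 mod 101 = 81
Delta = (1 - 10) * 81 mod 101 = 79
New hash = (87 + 79) mod 101 = 65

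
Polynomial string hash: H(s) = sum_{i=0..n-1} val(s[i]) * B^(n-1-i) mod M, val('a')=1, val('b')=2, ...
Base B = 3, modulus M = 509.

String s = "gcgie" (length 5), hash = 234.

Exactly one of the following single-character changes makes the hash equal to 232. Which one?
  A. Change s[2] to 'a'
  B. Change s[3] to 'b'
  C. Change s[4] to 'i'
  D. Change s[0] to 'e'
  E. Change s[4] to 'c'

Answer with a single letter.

Option A: s[2]='g'->'a', delta=(1-7)*3^2 mod 509 = 455, hash=234+455 mod 509 = 180
Option B: s[3]='i'->'b', delta=(2-9)*3^1 mod 509 = 488, hash=234+488 mod 509 = 213
Option C: s[4]='e'->'i', delta=(9-5)*3^0 mod 509 = 4, hash=234+4 mod 509 = 238
Option D: s[0]='g'->'e', delta=(5-7)*3^4 mod 509 = 347, hash=234+347 mod 509 = 72
Option E: s[4]='e'->'c', delta=(3-5)*3^0 mod 509 = 507, hash=234+507 mod 509 = 232 <-- target

Answer: E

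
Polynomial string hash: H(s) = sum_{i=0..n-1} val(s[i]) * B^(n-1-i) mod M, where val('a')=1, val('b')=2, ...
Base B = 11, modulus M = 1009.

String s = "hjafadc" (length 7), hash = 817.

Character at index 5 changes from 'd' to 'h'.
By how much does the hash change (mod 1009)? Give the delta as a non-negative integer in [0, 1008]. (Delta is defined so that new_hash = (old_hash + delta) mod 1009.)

Delta formula: (val(new) - val(old)) * B^(n-1-k) mod M
  val('h') - val('d') = 8 - 4 = 4
  B^(n-1-k) = 11^1 mod 1009 = 11
  Delta = 4 * 11 mod 1009 = 44

Answer: 44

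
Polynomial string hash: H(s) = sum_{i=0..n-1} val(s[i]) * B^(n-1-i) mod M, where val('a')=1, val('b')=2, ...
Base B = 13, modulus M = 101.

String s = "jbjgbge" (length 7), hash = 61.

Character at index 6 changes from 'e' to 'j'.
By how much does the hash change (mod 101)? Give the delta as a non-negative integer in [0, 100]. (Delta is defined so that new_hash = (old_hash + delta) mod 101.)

Answer: 5

Derivation:
Delta formula: (val(new) - val(old)) * B^(n-1-k) mod M
  val('j') - val('e') = 10 - 5 = 5
  B^(n-1-k) = 13^0 mod 101 = 1
  Delta = 5 * 1 mod 101 = 5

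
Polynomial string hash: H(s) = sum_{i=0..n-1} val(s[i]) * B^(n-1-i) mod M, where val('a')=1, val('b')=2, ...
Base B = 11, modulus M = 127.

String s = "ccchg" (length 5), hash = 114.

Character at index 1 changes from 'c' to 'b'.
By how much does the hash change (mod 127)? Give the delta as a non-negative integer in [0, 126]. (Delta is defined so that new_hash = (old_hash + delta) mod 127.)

Delta formula: (val(new) - val(old)) * B^(n-1-k) mod M
  val('b') - val('c') = 2 - 3 = -1
  B^(n-1-k) = 11^3 mod 127 = 61
  Delta = -1 * 61 mod 127 = 66

Answer: 66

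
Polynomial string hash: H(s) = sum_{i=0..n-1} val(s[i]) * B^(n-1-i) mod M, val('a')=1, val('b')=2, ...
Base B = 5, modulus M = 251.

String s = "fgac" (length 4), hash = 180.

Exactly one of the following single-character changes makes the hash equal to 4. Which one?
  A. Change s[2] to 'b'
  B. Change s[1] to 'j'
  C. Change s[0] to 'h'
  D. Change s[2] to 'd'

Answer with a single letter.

Option A: s[2]='a'->'b', delta=(2-1)*5^1 mod 251 = 5, hash=180+5 mod 251 = 185
Option B: s[1]='g'->'j', delta=(10-7)*5^2 mod 251 = 75, hash=180+75 mod 251 = 4 <-- target
Option C: s[0]='f'->'h', delta=(8-6)*5^3 mod 251 = 250, hash=180+250 mod 251 = 179
Option D: s[2]='a'->'d', delta=(4-1)*5^1 mod 251 = 15, hash=180+15 mod 251 = 195

Answer: B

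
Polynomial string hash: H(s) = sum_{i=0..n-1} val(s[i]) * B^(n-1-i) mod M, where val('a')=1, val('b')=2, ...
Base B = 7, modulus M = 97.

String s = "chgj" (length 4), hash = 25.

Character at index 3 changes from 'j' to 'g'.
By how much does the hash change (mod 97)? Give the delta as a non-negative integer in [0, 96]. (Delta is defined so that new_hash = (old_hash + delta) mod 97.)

Delta formula: (val(new) - val(old)) * B^(n-1-k) mod M
  val('g') - val('j') = 7 - 10 = -3
  B^(n-1-k) = 7^0 mod 97 = 1
  Delta = -3 * 1 mod 97 = 94

Answer: 94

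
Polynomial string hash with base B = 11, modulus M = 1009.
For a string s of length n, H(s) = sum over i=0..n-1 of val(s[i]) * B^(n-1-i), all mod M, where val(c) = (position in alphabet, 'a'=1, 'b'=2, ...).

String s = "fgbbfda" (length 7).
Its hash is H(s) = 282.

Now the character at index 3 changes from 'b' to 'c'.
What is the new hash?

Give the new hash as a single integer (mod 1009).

val('b') = 2, val('c') = 3
Position k = 3, exponent = n-1-k = 3
B^3 mod M = 11^3 mod 1009 = 322
Delta = (3 - 2) * 322 mod 1009 = 322
New hash = (282 + 322) mod 1009 = 604

Answer: 604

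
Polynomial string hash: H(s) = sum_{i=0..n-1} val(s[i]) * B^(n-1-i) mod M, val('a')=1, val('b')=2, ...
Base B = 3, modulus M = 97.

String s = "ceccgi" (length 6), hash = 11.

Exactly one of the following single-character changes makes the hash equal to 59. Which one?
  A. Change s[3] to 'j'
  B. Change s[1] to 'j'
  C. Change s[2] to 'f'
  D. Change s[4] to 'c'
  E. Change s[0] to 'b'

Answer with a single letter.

Answer: E

Derivation:
Option A: s[3]='c'->'j', delta=(10-3)*3^2 mod 97 = 63, hash=11+63 mod 97 = 74
Option B: s[1]='e'->'j', delta=(10-5)*3^4 mod 97 = 17, hash=11+17 mod 97 = 28
Option C: s[2]='c'->'f', delta=(6-3)*3^3 mod 97 = 81, hash=11+81 mod 97 = 92
Option D: s[4]='g'->'c', delta=(3-7)*3^1 mod 97 = 85, hash=11+85 mod 97 = 96
Option E: s[0]='c'->'b', delta=(2-3)*3^5 mod 97 = 48, hash=11+48 mod 97 = 59 <-- target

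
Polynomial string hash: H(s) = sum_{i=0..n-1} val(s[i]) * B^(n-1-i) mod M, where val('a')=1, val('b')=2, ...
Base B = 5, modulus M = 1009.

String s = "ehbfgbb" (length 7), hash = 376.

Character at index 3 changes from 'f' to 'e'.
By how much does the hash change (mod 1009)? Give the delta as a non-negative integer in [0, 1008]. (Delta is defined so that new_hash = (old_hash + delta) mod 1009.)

Answer: 884

Derivation:
Delta formula: (val(new) - val(old)) * B^(n-1-k) mod M
  val('e') - val('f') = 5 - 6 = -1
  B^(n-1-k) = 5^3 mod 1009 = 125
  Delta = -1 * 125 mod 1009 = 884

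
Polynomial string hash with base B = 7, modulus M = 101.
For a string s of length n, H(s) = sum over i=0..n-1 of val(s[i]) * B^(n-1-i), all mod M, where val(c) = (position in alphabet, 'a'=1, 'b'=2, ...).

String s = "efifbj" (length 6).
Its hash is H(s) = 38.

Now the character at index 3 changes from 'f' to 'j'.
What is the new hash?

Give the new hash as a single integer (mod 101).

val('f') = 6, val('j') = 10
Position k = 3, exponent = n-1-k = 2
B^2 mod M = 7^2 mod 101 = 49
Delta = (10 - 6) * 49 mod 101 = 95
New hash = (38 + 95) mod 101 = 32

Answer: 32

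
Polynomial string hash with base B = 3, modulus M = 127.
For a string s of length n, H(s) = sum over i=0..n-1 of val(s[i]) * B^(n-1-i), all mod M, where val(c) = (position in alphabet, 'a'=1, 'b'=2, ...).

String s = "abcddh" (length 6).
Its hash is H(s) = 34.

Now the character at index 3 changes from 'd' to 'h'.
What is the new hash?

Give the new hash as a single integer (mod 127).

val('d') = 4, val('h') = 8
Position k = 3, exponent = n-1-k = 2
B^2 mod M = 3^2 mod 127 = 9
Delta = (8 - 4) * 9 mod 127 = 36
New hash = (34 + 36) mod 127 = 70

Answer: 70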